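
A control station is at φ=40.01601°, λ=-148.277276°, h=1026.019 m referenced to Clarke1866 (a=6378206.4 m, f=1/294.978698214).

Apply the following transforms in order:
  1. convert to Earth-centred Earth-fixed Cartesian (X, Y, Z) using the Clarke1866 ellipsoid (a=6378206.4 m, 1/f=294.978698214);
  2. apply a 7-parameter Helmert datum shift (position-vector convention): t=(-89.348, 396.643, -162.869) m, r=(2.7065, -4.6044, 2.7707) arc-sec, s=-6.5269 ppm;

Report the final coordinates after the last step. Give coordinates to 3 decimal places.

X=-4161674.309 m, Y=-2572205.774 m, Z=4079492.913 m

start: φ=40.016010°, λ=-148.277276°, h=1026.019 m
→ ECEF (a=6378206.400, f=1/294.978698214): X=-4161555.6067, Y=-2572509.7742, Z=4079809.0625
→ Helmert 7p (PV): X=-4161674.3090, Y=-2572205.7742, Z=4079492.9133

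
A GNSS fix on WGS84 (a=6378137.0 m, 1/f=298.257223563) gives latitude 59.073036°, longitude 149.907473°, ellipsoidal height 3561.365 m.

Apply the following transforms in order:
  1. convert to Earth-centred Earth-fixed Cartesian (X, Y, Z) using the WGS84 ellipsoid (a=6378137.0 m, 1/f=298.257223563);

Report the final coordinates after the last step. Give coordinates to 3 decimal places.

X=-2844786.142 m, Y=1648569.163 m, Z=5451177.078 m

start: φ=59.073036°, λ=149.907473°, h=3561.365 m
→ ECEF (a=6378137.000, f=1/298.257223563): X=-2844786.1421, Y=1648569.1632, Z=5451177.0781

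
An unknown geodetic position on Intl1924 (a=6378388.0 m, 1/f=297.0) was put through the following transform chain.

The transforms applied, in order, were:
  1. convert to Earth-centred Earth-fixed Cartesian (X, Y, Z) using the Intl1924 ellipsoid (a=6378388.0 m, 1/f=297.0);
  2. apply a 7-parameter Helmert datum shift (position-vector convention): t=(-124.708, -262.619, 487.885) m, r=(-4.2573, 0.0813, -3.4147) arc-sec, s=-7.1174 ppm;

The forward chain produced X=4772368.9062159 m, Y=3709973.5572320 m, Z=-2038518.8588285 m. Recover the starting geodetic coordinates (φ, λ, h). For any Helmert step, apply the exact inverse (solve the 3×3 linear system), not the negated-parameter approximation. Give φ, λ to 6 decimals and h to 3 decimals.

φ=-18.755913°, λ=37.863499°, h=3523.721 m

start: X=4772368.9062, Y=3709973.5572, Z=-2038518.8588 m
→ Helmert⁻¹: X=4772466.9607, Y=3710383.6752, Z=-2038942.7931
→ geod (Bowring, a=6378388.000): φ=-18.75591300°, λ=37.86349900°, h=3523.7210 m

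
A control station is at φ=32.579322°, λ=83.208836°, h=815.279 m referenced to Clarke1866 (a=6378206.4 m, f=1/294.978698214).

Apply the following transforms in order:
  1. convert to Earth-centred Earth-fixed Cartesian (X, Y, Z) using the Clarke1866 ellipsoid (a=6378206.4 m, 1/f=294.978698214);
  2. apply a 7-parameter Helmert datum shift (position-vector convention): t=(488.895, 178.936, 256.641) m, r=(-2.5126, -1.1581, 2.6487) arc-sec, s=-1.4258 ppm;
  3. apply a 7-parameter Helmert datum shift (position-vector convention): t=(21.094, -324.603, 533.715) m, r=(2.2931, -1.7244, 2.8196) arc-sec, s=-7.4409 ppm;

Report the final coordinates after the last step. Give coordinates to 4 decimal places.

X=636568.7692 m, Y=5342620.0665 m, Z=3415759.7320 m

start: φ=32.579322°, λ=83.208836°, h=815.279 m
→ ECEF (a=6378206.400, f=1/294.978698214): X=636253.7953, Y=5342792.6027, Z=3414996.4459
→ Helmert 7p (PV): X=636654.0011, Y=5343013.6907, Z=3415186.7073
→ Helmert 7p (PV): X=636568.7692, Y=5342620.0665, Z=3415759.7320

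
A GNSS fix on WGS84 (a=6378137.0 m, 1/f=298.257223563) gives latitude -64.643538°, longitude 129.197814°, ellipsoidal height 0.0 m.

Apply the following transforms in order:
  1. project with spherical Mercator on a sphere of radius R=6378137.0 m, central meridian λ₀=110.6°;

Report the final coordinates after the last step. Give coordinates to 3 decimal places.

start: φ=-64.643538°, λ=129.197814°, h=0.000 m
→ merc (R=6378137.0, λ₀=110.6°): E=2070299.1843, N=-9515098.1151

E=2070299.184 m, N=-9515098.115 m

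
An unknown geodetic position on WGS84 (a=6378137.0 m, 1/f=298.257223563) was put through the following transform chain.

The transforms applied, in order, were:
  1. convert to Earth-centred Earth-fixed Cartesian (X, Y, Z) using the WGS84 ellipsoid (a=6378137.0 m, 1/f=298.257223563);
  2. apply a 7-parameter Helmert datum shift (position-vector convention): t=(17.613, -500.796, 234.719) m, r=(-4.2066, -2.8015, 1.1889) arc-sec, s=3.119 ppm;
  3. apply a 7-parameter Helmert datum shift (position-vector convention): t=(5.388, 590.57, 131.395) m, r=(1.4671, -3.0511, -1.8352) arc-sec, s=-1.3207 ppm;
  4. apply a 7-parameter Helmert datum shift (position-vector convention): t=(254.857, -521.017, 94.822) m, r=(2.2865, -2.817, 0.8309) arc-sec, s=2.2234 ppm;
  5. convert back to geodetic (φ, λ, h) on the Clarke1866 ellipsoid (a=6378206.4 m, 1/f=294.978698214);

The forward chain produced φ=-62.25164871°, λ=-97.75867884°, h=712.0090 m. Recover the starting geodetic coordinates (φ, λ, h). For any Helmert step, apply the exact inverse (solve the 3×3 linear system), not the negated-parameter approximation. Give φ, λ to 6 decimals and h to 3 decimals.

φ=-62.254707°, λ=-97.769686°, h=796.017 m

start: φ=-62.251649°, λ=-97.758679°, h=712.009 m
→ ECEF (a=6378206.400, f=1/294.978698214): X=-402013.8114, Y=-2950596.6803, Z=-5622062.7393
→ Helmert⁻¹: X=-402356.4403, Y=-2950129.8058, Z=-5622106.8630
→ Helmert⁻¹: X=-402419.2706, Y=-2950767.8425, Z=-5622218.7427
→ Helmert⁻¹: X=-402528.9978, Y=-2950140.8584, Z=-5622490.6238
→ geod (Bowring, a=6378137.000): φ=-62.25470700°, λ=-97.76968600°, h=796.0170 m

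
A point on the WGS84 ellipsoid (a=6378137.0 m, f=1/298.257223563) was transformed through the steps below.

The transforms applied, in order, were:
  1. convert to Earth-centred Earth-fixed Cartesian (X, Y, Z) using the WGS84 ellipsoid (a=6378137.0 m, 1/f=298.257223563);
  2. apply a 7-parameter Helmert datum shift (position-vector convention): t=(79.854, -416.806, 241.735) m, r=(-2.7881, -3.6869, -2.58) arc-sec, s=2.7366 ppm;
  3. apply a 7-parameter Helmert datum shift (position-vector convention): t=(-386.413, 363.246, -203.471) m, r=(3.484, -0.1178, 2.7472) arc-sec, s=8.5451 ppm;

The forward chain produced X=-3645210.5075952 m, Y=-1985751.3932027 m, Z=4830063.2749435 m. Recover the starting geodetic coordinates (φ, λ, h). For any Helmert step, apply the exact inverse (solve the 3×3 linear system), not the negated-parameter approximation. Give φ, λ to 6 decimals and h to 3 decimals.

φ=49.516833°, λ=-151.418663°, h=2592.652 m

start: X=-3645210.5076, Y=-1985751.3932, Z=4830063.2749 m
→ Helmert⁻¹: X=-3644816.6416, Y=-1985967.5357, Z=4830261.0976
→ Helmert⁻¹: X=-3644775.3489, Y=-1985656.1738, Z=4830044.4534
→ geod (Bowring, a=6378137.000): φ=49.51683300°, λ=-151.41866300°, h=2592.6520 m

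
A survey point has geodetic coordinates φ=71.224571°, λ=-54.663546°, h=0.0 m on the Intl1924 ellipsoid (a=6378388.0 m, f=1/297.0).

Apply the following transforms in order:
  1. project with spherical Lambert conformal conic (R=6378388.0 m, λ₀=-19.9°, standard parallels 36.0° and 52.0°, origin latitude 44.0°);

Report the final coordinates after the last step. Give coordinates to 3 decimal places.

start: φ=71.224571°, λ=-54.663546°, h=0.000 m
→ lcc (R=6378388.0, λ₀=-19.9°): E=-1386661.8715, N=3437787.3984

E=-1386661.871 m, N=3437787.398 m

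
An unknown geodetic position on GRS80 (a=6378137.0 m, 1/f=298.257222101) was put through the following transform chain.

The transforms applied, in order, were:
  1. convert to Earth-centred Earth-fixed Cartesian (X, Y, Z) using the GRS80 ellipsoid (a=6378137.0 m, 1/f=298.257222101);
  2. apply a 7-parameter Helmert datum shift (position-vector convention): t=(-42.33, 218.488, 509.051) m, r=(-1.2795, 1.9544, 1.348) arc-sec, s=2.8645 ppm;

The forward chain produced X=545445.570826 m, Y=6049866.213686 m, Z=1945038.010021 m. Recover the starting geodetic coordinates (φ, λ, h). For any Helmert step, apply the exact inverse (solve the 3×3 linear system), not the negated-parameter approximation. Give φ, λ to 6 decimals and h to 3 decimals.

start: X=545445.5708, Y=6049866.2137, Z=1945038.0100 m
→ Helmert⁻¹: X=545507.4491, Y=6049614.7690, Z=1944566.0846
→ geod (Bowring, a=6378137.000): φ=17.86384300°, λ=84.84744500°, h=1693.0910 m

φ=17.863843°, λ=84.847445°, h=1693.091 m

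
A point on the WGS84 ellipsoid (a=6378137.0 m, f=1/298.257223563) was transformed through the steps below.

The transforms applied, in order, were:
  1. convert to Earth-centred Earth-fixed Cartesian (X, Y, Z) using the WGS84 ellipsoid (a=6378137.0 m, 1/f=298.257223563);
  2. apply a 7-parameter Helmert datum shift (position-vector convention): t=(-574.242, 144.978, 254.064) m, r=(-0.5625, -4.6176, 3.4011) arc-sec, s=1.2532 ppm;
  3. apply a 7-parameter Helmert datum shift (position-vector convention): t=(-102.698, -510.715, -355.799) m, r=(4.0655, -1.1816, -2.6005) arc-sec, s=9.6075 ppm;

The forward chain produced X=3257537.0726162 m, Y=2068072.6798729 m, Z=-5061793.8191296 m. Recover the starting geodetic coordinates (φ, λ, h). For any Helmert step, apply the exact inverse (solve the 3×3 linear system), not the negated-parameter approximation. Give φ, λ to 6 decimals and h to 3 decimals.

φ=-52.863270°, λ=32.408769°, h=491.778 m

start: X=3257537.0726, Y=2068072.6799, Z=-5061793.8191 m
→ Helmert⁻¹: X=3257553.3995, Y=2068504.8293, Z=-5061448.8244
→ Helmert⁻¹: X=3258044.3464, Y=2068317.3412, Z=-5061763.8416
→ geod (Bowring, a=6378137.000): φ=-52.86327000°, λ=32.40876900°, h=491.7780 m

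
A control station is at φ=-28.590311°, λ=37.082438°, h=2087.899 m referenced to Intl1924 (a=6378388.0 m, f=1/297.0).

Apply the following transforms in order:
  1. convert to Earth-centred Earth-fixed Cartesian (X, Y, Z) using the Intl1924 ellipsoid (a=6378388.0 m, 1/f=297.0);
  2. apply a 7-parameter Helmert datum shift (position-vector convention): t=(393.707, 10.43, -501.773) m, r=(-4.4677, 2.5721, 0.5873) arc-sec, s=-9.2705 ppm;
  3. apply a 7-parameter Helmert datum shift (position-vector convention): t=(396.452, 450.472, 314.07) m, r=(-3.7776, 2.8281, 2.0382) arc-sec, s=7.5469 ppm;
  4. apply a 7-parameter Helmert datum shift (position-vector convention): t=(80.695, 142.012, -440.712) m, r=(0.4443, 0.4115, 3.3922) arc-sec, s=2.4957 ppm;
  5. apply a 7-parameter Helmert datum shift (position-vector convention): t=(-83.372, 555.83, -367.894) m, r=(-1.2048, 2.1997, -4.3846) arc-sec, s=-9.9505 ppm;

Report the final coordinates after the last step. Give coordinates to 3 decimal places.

start: φ=-28.590311°, λ=37.082438°, h=2087.899 m
→ ECEF (a=6378388.000, f=1/297.0): X=4472915.4531, Y=3380684.6793, Z=-3035151.1218
→ Helmert 7p (PV): X=4473220.2205, Y=3380610.7635, Z=-3035753.7587
→ Helmert 7p (PV): X=4473575.4022, Y=3381075.3528, Z=-3035585.8461
→ Helmert 7p (PV): X=4473605.6011, Y=3381305.9137, Z=-3036035.7759
→ Helmert 7p (PV): X=4473517.2133, Y=3381715.2694, Z=-3036440.9180

X=4473517.213 m, Y=3381715.269 m, Z=-3036440.918 m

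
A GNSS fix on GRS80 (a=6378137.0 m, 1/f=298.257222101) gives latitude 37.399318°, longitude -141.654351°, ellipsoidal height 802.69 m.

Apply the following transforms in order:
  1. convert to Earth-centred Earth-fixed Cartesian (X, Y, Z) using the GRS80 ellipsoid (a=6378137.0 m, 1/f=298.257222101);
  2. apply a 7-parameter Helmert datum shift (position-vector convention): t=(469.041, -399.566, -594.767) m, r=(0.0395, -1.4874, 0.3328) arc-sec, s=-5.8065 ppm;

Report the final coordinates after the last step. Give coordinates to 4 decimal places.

X=-3978851.3447 m, Y=-3148217.7266 m, Z=3852534.0456 m

start: φ=37.399318°, λ=-141.654351°, h=802.690 m
→ ECEF (a=6378137.000, f=1/298.257222101): X=-3979320.7849, Y=-3147829.2801, Z=3853180.4841
→ Helmert 7p (PV): X=-3978851.3447, Y=-3148217.7266, Z=3852534.0456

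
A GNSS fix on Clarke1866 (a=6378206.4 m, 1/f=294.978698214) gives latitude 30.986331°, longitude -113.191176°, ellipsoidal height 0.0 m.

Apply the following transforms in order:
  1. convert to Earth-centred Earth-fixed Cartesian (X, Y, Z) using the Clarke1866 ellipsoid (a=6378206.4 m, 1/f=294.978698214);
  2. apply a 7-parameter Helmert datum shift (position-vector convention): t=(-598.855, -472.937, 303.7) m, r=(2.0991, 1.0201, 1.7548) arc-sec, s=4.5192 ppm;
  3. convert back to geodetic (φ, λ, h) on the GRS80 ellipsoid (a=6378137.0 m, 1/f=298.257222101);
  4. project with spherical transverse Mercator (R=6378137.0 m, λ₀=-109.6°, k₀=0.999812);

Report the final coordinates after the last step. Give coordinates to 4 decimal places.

E=-343058.7827 m, N=3453934.6825 m

start: φ=30.986331°, λ=-113.191176°, h=0.000 m
→ ECEF (a=6378206.400, f=1/294.978698214): X=-2155224.0528, Y=-5030654.0380, Z=3264417.9985
→ Helmert 7p (PV): X=-2155773.7046, Y=-5031201.2665, Z=3264695.9142
→ geod (Bowring, a=6378137.000): φ=30.98324817°, λ=-113.19420889°, h=766.3812 m
→ tm (R=6378137.0, λ₀=-109.6°): E=-343058.7827, N=3453934.6825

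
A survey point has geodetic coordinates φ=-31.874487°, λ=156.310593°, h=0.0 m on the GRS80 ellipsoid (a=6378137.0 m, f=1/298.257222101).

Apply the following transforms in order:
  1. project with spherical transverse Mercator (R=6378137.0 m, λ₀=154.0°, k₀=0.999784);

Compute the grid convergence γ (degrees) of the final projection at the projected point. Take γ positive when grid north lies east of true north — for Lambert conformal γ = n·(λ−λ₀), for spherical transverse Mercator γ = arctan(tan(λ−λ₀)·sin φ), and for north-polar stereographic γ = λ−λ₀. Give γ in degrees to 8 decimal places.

-1.22060949

start: φ=-31.874487°, λ=156.310593°, h=0.000 m
→ into tm (λ₀=154.0°): φ=-31.87448700°, λ−λ₀=2.31059300°
convergence γ = -1.22060949°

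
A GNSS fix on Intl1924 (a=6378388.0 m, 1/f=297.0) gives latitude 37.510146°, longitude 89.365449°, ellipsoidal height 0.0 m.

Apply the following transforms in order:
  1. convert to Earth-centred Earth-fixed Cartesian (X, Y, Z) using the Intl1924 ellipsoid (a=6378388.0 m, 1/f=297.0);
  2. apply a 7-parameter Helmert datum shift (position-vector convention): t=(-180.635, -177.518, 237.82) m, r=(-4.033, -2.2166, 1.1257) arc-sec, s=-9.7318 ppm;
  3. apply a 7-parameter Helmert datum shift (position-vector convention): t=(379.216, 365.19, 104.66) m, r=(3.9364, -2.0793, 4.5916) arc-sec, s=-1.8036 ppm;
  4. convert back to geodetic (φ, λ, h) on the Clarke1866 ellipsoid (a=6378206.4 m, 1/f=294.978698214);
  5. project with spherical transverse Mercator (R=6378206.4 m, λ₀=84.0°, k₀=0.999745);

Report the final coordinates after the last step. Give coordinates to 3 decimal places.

start: φ=37.510146°, λ=89.365449°, h=0.000 m
→ ECEF (a=6378388.000, f=1/297.0): X=56104.2170, Y=5065634.4666, Z=3862519.7112
→ Helmert 7p (PV): X=55853.8826, Y=5065483.4783, Z=3862621.4998
→ Helmert 7p (PV): X=56081.2988, Y=5065767.0606, Z=3862816.4268
→ geod (Bowring, a=6378206.400): φ=37.51281491°, λ=89.36572479°, h=521.4672 m
→ tm (R=6378206.4, λ₀=84.0°): E=473858.9502, N=4188421.7091

E=473858.950 m, N=4188421.709 m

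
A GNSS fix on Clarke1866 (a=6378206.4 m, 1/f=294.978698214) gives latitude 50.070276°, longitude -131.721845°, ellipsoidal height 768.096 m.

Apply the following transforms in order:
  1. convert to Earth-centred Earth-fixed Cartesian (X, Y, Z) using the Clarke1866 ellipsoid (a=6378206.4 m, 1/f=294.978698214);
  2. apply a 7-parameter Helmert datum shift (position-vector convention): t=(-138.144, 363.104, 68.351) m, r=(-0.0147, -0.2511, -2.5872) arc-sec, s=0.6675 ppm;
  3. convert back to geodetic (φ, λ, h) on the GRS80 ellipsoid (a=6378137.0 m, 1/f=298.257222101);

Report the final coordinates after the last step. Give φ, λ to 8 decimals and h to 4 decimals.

φ=50.06975470°, λ=-131.72744384°, h=639.5087 m

start: φ=50.070276°, λ=-131.721845°, h=768.096 m
→ ECEF (a=6378206.400, f=1/294.978698214): X=-2730275.5710, Y=-3062042.8344, Z=4868194.5739
→ Helmert 7p (PV): X=-2730459.8714, Y=-3061647.1812, Z=4868263.0689
→ geod (Bowring, a=6378137.000): φ=50.06975470°, λ=-131.72744384°, h=639.5087 m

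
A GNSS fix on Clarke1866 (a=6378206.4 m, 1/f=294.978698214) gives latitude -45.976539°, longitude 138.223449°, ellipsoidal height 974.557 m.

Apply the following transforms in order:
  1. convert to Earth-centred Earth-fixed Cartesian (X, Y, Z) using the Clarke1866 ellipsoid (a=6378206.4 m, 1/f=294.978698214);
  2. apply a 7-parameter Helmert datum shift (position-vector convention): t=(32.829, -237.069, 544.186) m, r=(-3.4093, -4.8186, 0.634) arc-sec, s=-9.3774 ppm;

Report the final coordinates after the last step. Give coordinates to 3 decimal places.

X=-3311713.680 m, Y=2958369.569 m, Z=-4563472.067 m

start: φ=-45.976539°, λ=138.223449°, h=974.557 m
→ ECEF (a=6378206.400, f=1/294.978698214): X=-3311875.0901, Y=2958719.9984, Z=-4563932.7790
→ Helmert 7p (PV): X=-3311713.6804, Y=2958369.5692, Z=-4563472.0675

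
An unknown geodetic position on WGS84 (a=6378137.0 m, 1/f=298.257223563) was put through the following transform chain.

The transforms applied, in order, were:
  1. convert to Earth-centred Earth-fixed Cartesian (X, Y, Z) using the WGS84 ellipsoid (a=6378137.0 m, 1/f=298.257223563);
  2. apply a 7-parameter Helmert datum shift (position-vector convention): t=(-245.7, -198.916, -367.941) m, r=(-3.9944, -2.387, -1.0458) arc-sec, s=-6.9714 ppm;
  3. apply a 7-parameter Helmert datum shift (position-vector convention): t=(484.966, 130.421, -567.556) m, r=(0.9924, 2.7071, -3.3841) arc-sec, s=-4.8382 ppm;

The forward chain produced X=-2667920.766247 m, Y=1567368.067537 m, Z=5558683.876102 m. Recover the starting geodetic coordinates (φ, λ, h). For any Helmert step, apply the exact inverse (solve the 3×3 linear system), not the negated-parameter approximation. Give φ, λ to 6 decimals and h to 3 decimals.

φ=61.063125°, λ=149.570083°, h=1090.470 m

start: X=-2667920.7662, Y=1567368.0675, Z=5558683.8761 m
→ Helmert⁻¹: X=-2668517.3170, Y=1567228.1950, Z=5559235.7659
→ Helmert⁻¹: X=-2668233.8256, Y=1567316.8440, Z=5559703.6953
→ geod (Bowring, a=6378137.000): φ=61.06312500°, λ=149.57008300°, h=1090.4700 m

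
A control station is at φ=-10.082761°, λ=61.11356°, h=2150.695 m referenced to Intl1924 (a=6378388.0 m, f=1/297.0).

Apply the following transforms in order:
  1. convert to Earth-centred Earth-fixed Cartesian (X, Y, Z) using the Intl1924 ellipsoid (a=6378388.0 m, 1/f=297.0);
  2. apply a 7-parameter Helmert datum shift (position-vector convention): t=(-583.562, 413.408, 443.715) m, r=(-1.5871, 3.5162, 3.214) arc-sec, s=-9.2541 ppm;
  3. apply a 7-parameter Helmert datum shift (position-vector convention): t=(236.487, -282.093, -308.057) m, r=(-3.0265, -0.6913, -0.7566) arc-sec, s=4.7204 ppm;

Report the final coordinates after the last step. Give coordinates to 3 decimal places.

X=3034547.831 m, Y=5501068.194 m, Z=-1109675.346 m

start: φ=-10.082761°, λ=61.113560°, h=2150.695 m
→ ECEF (a=6378388.000, f=1/297.0): X=3034989.4025, Y=5500950.4715, Z=-1109651.4217
→ Helmert 7p (PV): X=3034273.1238, Y=5501351.7255, Z=-1109291.5015
→ Helmert 7p (PV): X=3034547.8312, Y=5501068.1944, Z=-1109675.3464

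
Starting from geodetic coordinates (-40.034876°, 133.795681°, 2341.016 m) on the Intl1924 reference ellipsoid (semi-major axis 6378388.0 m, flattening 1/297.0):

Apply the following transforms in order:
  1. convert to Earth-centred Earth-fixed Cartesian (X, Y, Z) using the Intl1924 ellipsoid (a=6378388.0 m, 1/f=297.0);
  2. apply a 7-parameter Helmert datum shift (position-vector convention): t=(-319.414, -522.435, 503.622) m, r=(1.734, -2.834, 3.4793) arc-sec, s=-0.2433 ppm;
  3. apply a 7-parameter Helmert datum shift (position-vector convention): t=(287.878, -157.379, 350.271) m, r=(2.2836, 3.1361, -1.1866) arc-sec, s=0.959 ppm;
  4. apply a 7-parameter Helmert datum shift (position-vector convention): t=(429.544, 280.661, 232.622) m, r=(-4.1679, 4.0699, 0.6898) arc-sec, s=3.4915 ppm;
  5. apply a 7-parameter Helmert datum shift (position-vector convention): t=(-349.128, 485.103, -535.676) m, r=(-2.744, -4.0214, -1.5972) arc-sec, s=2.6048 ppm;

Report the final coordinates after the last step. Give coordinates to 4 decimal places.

X=-3385863.0114 m, Y=3531303.0659 m, Z=-4082046.2089 m

start: φ=-40.034876°, λ=133.795681°, h=2341.016 m
→ ECEF (a=6378388.000, f=1/297.0): X=-3385858.1702, Y=3531273.0626, Z=-4082525.4725
→ Helmert 7p (PV): X=-3386180.2340, Y=3530726.9758, Z=-4082037.6913
→ Helmert 7p (PV): X=-3385937.3561, Y=3530637.6559, Z=-4081600.7612
→ Helmert 7p (PV): X=-3385611.9776, Y=3530836.8454, Z=-4081386.9228
→ Helmert 7p (PV): X=-3385863.0114, Y=3531303.0659, Z=-4082046.2089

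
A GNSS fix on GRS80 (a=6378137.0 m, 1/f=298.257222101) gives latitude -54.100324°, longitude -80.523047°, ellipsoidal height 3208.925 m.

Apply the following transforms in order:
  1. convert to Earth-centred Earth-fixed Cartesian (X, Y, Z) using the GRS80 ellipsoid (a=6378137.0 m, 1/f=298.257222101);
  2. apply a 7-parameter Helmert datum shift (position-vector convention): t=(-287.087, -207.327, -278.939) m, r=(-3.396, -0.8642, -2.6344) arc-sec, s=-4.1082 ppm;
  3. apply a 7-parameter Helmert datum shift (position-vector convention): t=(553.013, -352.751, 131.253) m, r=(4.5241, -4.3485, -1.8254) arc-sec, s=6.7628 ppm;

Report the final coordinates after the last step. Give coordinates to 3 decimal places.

start: φ=-54.100324°, λ=-80.523047°, h=3208.925 m
→ ECEF (a=6378137.000, f=1/298.257222101): X=617450.1096, Y=-3698875.8189, Z=-5145898.8885
→ Helmert 7p (PV): X=617134.8044, Y=-3699160.5593, Z=-5146093.2011
→ Helmert 7p (PV): X=617767.7453, Y=-3699430.9161, Z=-5146064.8754

X=617767.745 m, Y=-3699430.916 m, Z=-5146064.875 m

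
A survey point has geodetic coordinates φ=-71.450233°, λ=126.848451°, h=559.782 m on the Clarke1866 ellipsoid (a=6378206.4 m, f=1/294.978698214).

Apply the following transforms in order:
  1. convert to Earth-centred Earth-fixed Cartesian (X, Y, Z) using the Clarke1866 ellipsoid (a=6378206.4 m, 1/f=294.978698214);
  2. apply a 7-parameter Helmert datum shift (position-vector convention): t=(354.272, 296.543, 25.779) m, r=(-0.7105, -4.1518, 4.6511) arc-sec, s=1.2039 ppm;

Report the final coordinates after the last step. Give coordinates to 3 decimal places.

X=-1220232.725 m, Y=1629080.159 m, Z=-6024809.833 m

start: φ=-71.450233°, λ=126.848451°, h=559.782 m
→ ECEF (a=6378206.400, f=1/294.978698214): X=-1220670.0690, Y=1628829.9330, Z=-6024798.1775
→ Helmert 7p (PV): X=-1220232.7251, Y=1629080.1588, Z=-6024809.8327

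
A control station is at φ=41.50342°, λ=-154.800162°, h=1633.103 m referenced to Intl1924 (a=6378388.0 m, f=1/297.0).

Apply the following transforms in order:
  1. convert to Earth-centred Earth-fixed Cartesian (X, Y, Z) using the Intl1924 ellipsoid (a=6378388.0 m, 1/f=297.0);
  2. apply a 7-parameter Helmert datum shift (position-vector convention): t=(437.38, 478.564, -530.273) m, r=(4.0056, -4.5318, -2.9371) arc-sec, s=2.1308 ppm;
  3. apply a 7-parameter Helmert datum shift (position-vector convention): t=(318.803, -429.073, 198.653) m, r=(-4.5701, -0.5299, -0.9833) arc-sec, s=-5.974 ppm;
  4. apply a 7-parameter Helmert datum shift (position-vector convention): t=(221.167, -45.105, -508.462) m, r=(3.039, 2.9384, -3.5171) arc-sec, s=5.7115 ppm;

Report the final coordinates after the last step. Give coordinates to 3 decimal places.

X=-4328902.250 m, Y=-2037306.755 m, Z=4204709.581 m

start: φ=41.503420°, λ=-154.800162°, h=1633.103 m
→ ECEF (a=6378388.000, f=1/297.0): X=-4329754.7548, Y=-2037412.9812, Z=4205610.8336
→ Helmert 7p (PV): X=-4329448.0131, Y=-2036958.7768, Z=4204954.8275
→ Helmert 7p (PV): X=-4329123.8590, Y=-2037261.8755, Z=4205162.3693
→ Helmert 7p (PV): X=-4328902.2501, Y=-2037306.7554, Z=4204709.5809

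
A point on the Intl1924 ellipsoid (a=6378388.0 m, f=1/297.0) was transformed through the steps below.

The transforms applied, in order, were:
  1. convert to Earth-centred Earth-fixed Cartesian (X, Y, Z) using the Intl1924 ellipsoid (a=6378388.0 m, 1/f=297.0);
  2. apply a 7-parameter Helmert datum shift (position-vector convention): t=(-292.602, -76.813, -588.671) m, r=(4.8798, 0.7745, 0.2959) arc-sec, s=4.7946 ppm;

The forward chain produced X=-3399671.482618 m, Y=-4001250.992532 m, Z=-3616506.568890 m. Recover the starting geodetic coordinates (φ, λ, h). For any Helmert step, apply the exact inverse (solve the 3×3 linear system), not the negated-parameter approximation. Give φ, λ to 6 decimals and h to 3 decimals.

start: X=-3399671.4826, Y=-4001250.9925, Z=-3616506.5689 m
→ Helmert⁻¹: X=-3399354.7451, Y=-4001235.6618, Z=-3615818.6643
→ geod (Bowring, a=6378388.000): φ=-34.73544700°, λ=-130.35043800°, h=3467.8250 m

φ=-34.735447°, λ=-130.350438°, h=3467.825 m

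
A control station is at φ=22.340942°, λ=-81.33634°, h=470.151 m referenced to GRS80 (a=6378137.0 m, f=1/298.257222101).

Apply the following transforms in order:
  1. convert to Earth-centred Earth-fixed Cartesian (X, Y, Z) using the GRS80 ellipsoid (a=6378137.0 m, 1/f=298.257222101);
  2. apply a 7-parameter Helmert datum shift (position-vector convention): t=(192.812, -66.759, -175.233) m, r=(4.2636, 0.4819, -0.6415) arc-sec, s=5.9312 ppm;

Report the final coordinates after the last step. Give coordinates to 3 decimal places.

X=889327.908 m, Y=-5835475.698 m, Z=2409270.016 m

start: φ=22.340942°, λ=-81.336340°, h=470.151 m
→ ECEF (a=6378137.000, f=1/298.257222101): X=889142.3416, Y=-5835321.7562, Z=2409553.6546
→ Helmert 7p (PV): X=889327.9084, Y=-5835475.6980, Z=2409270.0160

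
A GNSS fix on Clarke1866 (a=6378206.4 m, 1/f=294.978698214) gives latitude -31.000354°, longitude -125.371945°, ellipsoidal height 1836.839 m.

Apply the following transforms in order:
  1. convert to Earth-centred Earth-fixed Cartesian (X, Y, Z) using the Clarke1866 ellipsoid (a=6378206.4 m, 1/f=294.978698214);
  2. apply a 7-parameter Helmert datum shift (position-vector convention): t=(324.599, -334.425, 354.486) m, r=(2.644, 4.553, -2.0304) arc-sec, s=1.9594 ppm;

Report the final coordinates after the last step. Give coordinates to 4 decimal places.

start: φ=-31.000354°, λ=-125.371945°, h=1836.839 m
→ ECEF (a=6378206.400, f=1/294.978698214): X=-3168602.5054, Y=-4463283.6139, Z=-3266696.7535
→ Helmert 7p (PV): X=-3168400.1579, Y=-4463553.7194, Z=-3266335.9384

X=-3168400.1579 m, Y=-4463553.7194 m, Z=-3266335.9384 m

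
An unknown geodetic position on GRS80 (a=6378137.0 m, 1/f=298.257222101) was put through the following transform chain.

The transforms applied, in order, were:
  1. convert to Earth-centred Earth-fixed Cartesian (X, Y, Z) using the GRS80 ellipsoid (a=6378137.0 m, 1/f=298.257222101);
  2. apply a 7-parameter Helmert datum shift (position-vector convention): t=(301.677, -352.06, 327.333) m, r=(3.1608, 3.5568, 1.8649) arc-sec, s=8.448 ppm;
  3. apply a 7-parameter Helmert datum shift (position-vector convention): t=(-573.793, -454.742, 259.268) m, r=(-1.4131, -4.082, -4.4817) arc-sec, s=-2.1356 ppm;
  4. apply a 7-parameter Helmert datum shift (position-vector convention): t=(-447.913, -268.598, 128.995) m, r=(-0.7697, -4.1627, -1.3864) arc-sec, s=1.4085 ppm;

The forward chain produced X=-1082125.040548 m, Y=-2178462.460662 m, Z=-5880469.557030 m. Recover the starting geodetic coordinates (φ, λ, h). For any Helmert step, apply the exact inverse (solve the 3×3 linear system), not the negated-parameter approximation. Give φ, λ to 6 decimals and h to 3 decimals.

φ=-67.675608°, λ=-116.412830°, h=3956.776 m

start: X=-1082125.0405, Y=-2178462.4607, Z=-5880469.5570 m
→ Helmert⁻¹: X=-1081779.6414, Y=-2178176.1218, Z=-5880576.5656
→ Helmert⁻¹: X=-1081277.2228, Y=-2177709.2353, Z=-5880841.9134
→ Helmert⁻¹: X=-1081488.0365, Y=-2177419.1251, Z=-5881104.8450
→ geod (Bowring, a=6378137.000): φ=-67.67560800°, λ=-116.41283000°, h=3956.7760 m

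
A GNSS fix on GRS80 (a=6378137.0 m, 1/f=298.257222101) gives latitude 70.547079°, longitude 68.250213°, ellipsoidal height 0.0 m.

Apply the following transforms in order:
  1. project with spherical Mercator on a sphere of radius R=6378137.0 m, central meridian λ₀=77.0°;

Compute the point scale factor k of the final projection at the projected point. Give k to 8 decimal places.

start: φ=70.547079°, λ=68.250213°, h=0.000 m
→ into merc (λ₀=77.0°): φ=70.54707900°, λ−λ₀=-8.74978700°
scale k = 3.00271271

3.00271271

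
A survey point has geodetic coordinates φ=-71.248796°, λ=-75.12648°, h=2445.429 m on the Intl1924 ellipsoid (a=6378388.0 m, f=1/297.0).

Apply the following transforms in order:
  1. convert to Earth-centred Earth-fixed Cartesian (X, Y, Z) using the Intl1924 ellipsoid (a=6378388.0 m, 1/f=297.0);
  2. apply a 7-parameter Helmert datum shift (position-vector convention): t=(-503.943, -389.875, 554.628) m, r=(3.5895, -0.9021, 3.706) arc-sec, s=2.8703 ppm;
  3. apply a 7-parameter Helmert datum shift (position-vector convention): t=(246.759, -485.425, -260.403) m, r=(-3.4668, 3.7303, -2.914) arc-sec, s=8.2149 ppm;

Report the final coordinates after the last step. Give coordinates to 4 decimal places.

start: φ=-71.248796°, λ=-75.126480°, h=2445.429 m
→ ECEF (a=6378388.000, f=1/297.0): X=528102.6276, Y=-1988453.4709, Z=-6019720.2382
→ Helmert 7p (PV): X=527662.2548, Y=-1988734.8071, Z=-6019215.1829
→ Helmert 7p (PV): X=527776.3940, Y=-1989345.1928, Z=-6019501.1500

X=527776.3940 m, Y=-1989345.1928 m, Z=-6019501.1500 m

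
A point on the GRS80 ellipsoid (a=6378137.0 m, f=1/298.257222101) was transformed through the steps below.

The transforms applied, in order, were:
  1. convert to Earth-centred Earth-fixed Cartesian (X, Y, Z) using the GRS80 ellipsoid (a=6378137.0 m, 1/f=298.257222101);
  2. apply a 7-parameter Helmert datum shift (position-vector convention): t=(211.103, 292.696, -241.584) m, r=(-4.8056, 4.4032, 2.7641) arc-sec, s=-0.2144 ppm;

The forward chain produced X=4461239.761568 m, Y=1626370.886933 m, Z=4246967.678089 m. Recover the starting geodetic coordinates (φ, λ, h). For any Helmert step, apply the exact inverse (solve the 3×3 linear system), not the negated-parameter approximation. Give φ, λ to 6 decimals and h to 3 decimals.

start: X=4461239.7616, Y=1626370.8869, Z=4246967.6781 m
→ Helmert⁻¹: X=4460960.7342, Y=1625919.8039, Z=4247343.2832
→ geod (Bowring, a=6378137.000): φ=42.00542700°, λ=20.02566000°, h=1929.9170 m

φ=42.005427°, λ=20.025660°, h=1929.917 m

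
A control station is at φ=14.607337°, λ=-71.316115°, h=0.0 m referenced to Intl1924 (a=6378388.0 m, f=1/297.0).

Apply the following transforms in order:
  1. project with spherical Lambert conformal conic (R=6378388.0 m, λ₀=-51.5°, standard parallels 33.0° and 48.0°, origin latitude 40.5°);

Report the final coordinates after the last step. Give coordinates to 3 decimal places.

start: φ=14.607337°, λ=-71.316115°, h=0.000 m
→ lcc (R=6378388.0, λ₀=-51.5°): E=-2308676.4677, N=-2691951.4405

E=-2308676.468 m, N=-2691951.440 m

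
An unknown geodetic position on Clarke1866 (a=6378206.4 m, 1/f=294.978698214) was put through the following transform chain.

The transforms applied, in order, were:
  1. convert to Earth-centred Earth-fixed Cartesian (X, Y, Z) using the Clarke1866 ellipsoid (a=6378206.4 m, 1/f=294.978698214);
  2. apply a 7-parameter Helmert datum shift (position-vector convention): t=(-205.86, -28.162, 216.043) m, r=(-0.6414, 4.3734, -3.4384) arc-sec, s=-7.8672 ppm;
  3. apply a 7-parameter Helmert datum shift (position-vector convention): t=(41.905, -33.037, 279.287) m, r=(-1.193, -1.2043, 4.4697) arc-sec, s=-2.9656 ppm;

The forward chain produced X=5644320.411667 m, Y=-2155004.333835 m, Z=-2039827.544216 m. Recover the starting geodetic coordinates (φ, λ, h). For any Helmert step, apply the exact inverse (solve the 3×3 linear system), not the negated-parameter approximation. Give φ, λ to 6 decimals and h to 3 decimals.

φ=-18.777345°, λ=-20.895804°, h=1146.633 m

start: X=5644320.4117, Y=-2155004.3338, Z=-2039827.5442 m
→ Helmert⁻¹: X=5644236.6335, Y=-2155088.1967, Z=-2040158.3005
→ Helmert⁻¹: X=5644566.0826, Y=-2154976.5507, Z=-2040277.4160
→ geod (Bowring, a=6378206.400): φ=-18.77734500°, λ=-20.89580400°, h=1146.6330 m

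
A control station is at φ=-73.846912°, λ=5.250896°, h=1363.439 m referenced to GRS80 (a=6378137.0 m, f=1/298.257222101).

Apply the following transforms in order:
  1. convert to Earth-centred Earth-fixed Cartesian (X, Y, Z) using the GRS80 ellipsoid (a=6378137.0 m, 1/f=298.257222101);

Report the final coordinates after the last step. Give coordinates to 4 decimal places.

start: φ=-73.846912°, λ=5.250896°, h=1363.439 m
→ ECEF (a=6378137.000, f=1/298.257222101): X=1772841.4319, Y=162929.2012, Z=-6105516.9040

X=1772841.4319 m, Y=162929.2012 m, Z=-6105516.9040 m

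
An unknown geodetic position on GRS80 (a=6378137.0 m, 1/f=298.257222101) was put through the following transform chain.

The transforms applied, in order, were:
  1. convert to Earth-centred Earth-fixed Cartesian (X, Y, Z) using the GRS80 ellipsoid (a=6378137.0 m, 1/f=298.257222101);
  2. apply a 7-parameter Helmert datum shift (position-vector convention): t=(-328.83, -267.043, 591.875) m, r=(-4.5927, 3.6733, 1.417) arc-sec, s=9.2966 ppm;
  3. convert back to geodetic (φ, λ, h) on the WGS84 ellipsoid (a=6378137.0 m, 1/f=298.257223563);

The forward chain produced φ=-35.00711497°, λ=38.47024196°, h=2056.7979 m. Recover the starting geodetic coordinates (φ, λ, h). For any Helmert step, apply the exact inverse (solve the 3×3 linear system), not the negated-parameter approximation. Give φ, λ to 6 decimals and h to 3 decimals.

start: φ=-35.007115°, λ=38.470242°, h=2056.798 m
→ ECEF (a=6378137.000, f=1/298.257223563): X=4096029.7442, Y=3254657.1987, Z=-3639693.4099
→ Helmert⁻¹: X=4096407.6787, Y=3254946.8914, Z=-3640106.0166
→ geod (Bowring, a=6378137.000): φ=-35.00769900°, λ=38.47015100°, h=2683.4800 m

φ=-35.007699°, λ=38.470151°, h=2683.480 m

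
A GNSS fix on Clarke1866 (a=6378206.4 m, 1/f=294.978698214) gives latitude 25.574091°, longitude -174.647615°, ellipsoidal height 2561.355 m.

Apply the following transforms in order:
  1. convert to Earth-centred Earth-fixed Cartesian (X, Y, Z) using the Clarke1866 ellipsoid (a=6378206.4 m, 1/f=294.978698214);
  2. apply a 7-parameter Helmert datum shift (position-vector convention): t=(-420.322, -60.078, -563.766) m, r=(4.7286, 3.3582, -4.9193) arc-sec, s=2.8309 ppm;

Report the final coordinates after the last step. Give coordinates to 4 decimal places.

X=-5734555.2689 m, Y=-537216.9038 m, Z=2737051.3693 m

start: φ=25.574091°, λ=-174.647615°, h=2561.355 m
→ ECEF (a=6378206.400, f=1/294.978698214): X=-5734150.4713, Y=-537229.3039, Z=2737526.3436
→ Helmert 7p (PV): X=-5734555.2689, Y=-537216.9038, Z=2737051.3693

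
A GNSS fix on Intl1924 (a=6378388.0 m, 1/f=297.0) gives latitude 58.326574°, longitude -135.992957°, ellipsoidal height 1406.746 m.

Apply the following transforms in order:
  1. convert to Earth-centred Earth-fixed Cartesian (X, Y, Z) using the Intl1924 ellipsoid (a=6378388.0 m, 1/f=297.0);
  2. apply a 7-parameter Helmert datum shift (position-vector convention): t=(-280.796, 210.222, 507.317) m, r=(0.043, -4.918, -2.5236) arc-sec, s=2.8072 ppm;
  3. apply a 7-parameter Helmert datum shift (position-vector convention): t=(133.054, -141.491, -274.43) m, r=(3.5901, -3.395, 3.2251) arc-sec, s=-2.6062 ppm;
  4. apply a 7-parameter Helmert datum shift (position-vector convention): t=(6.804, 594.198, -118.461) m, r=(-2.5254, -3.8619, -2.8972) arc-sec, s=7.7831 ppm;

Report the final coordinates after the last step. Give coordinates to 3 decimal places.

start: φ=58.326574°, λ=-135.992957°, h=1406.746 m
→ ECEF (a=6378388.000, f=1/297.0): X=-2415304.5551, Y=-2333006.3359, Z=5406236.6046
→ Helmert 7p (PV): X=-2415749.5772, Y=-2332774.2395, Z=5406701.0231
→ Helmert 7p (PV): X=-2415662.7437, Y=-2333041.5277, Z=5406332.1378
→ Helmert 7p (PV): X=-2415808.7349, Y=-2332365.3644, Z=5406239.0908

X=-2415808.735 m, Y=-2332365.364 m, Z=5406239.091 m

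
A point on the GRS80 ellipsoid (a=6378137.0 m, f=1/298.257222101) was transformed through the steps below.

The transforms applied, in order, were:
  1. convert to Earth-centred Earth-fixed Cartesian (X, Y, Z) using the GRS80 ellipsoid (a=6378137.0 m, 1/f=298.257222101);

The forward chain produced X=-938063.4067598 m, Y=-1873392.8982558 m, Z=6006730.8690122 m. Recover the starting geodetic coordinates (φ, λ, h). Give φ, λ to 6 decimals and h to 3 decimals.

φ=70.890703°, λ=-116.598487°, h=2572.024 m

start: X=-938063.4068, Y=-1873392.8983, Z=6006730.8690 m
→ geod (Bowring, a=6378137.000): φ=70.89070300°, λ=-116.59848700°, h=2572.0240 m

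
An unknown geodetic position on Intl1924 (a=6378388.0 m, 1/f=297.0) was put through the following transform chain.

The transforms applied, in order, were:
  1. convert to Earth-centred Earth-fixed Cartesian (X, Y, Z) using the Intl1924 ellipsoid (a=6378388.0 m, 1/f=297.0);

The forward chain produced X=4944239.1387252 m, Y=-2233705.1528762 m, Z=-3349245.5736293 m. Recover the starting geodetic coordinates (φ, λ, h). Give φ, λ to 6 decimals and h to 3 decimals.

start: X=4944239.1387, Y=-2233705.1529, Z=-3349245.5736 m
→ geod (Bowring, a=6378388.000): φ=-31.86107900°, λ=-24.31247000°, h=3482.0380 m

φ=-31.861079°, λ=-24.312470°, h=3482.038 m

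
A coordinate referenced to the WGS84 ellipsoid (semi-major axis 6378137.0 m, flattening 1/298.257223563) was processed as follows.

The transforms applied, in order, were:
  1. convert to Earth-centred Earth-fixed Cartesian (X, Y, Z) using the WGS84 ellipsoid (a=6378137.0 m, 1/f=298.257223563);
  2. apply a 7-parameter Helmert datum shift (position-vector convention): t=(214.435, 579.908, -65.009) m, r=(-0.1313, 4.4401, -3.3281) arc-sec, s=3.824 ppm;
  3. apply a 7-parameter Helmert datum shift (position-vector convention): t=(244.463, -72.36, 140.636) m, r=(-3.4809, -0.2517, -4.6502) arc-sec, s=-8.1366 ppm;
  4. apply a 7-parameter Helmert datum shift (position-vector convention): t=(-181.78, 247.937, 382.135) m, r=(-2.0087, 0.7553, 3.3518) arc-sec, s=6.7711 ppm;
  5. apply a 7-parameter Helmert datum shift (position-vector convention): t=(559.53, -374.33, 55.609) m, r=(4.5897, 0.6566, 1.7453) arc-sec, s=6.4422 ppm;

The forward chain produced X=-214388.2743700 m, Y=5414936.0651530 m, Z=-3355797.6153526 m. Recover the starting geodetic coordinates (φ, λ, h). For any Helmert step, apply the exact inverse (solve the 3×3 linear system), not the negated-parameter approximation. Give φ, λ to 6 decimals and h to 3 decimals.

start: X=-214388.2744, Y=5414936.0652, Z=-3355797.6154 m
→ Helmert⁻¹: X=-214889.9162, Y=5415202.6522, Z=-3355952.7858
→ Helmert⁻¹: X=-214606.3995, Y=5414954.2224, Z=-3356260.2475
→ Helmert⁻¹: X=-214978.7892, Y=5415122.4371, Z=-3356336.5461
→ Helmert⁻¹: X=-215207.5175, Y=5414520.4880, Z=-3356259.8887
→ geod (Bowring, a=6378137.000): φ=-31.94547200°, λ=92.27610100°, h=1809.8720 m

φ=-31.945472°, λ=92.276101°, h=1809.872 m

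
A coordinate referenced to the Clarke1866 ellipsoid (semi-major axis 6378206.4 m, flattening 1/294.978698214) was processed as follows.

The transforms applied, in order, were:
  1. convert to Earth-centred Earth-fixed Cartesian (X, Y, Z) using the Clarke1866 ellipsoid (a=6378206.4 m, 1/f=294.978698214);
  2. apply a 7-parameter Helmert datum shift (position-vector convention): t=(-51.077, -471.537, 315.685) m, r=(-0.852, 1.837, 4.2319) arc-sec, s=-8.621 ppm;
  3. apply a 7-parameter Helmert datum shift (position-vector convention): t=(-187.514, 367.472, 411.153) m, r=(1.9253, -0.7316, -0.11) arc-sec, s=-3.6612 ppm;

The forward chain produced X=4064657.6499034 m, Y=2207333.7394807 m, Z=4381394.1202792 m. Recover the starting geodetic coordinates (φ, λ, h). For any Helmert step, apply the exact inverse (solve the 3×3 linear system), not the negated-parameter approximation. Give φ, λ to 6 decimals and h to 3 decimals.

start: X=4064657.6499, Y=2207333.7395, Z=4381394.1203 m
→ Helmert⁻¹: X=4064874.4080, Y=2207017.4079, Z=4380963.9887
→ Helmert⁻¹: X=4064966.8031, Y=2207406.4805, Z=4380731.3903
→ geod (Bowring, a=6378206.400): φ=43.63654100°, λ=28.50337000°, h=2869.3760 m

φ=43.636541°, λ=28.503370°, h=2869.376 m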